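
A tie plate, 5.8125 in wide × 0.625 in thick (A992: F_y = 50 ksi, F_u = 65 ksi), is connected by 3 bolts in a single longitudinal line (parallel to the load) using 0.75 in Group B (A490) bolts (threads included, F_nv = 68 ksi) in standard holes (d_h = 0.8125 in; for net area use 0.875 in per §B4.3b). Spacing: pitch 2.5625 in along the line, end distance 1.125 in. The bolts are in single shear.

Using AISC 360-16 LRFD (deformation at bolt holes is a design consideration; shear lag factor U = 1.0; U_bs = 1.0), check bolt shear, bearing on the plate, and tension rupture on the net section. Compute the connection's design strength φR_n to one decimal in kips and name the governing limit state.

Bolt shear: A_b = π(0.75)²/4 = 0.44179 in². φR_n = 0.75 × 68 × 0.44179 × 3 × 1 = 67.6 kips.
Bearing (0.625 in plate, F_u = 65 ksi): end bolts L_c = 1.125 − 0.8125/2 = 0.71875, R_n = min(1.2×0.71875×0.625×65, 2.4×0.75×0.625×65) = 35.039 kips/bolt; interior L_c = 2.5625 − 0.8125 = 1.75, R_n = 73.125 kips/bolt. φR_n = 0.75 × (1×35.039 + 2×73.125) = 136.0 kips.
Tension rupture (net): A_n = (5.8125 − 1×0.875)×0.625 = 3.0859 in² (U = 1.0, A_e = A_n). φR_n = 0.75 × 65 × 3.0859 = 150.4 kips.
Governing: min(67.6, 136.0, 150.4) = 67.6 kips → bolt shear.

67.6 kips (bolt shear governs)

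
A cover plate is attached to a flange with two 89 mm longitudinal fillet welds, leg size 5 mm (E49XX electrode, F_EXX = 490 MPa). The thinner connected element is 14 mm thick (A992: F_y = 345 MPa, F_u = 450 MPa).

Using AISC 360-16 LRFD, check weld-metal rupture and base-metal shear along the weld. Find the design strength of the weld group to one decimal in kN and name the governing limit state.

138.7 kN (weld metal governs)

Weld metal: throat = 0.707×5 = 3.535 mm, L = 2×89 = 178 mm. φR_n = 0.75 × 0.6 × 490 × 3.535 × 178 = 138.7 kN.
Base metal shear (14 mm plate): yield φR_n = 1.0×0.6×345×14×178 = 515.8 kN; rupture φR_n = 0.75×0.6×450×14×178 = 504.6 kN; take 504.6 kN (rupture).
Governing: min(138.7, 504.6) = 138.7 kN → weld metal.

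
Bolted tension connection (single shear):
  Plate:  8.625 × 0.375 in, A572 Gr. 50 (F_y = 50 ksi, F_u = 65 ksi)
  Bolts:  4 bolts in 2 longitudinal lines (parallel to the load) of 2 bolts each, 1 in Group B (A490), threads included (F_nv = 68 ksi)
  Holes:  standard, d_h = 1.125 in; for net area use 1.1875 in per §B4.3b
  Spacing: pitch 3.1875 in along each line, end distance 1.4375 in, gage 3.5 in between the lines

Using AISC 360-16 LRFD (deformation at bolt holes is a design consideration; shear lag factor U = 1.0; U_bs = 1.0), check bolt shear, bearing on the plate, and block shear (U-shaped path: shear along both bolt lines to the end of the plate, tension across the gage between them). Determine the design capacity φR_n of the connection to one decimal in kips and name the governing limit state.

Bolt shear: A_b = π(1)²/4 = 0.7854 in². φR_n = 0.75 × 68 × 0.7854 × 4 × 1 = 160.2 kips.
Bearing (0.375 in plate, F_u = 65 ksi): end bolts L_c = 1.4375 − 1.125/2 = 0.875, R_n = min(1.2×0.875×0.375×65, 2.4×1×0.375×65) = 25.594 kips/bolt; interior L_c = 3.1875 − 1.125 = 2.0625, R_n = 58.5 kips/bolt. φR_n = 0.75 × (2×25.594 + 2×58.5) = 126.1 kips.
Block shear: shear path 2×[1.4375+1×3.1875] = 2×4.625 in, A_gv = 3.4688, A_nv = 2×(4.625 − 1.5×1.1875)×0.375 = 2.1328 in²; tension across gage: (3.5 − 1×1.1875)×0.375 = 0.86719 in². R_n = min(0.6×65×2.1328, 0.6×50×3.4688) + 1.0×65×0.86719 = min(83.179, 104.06) + 56.367 = 139.55 kips. φR_n = 0.75 × 139.55 = 104.7 kips.
Governing: min(160.2, 126.1, 104.7) = 104.7 kips → block shear.

104.7 kips (block shear governs)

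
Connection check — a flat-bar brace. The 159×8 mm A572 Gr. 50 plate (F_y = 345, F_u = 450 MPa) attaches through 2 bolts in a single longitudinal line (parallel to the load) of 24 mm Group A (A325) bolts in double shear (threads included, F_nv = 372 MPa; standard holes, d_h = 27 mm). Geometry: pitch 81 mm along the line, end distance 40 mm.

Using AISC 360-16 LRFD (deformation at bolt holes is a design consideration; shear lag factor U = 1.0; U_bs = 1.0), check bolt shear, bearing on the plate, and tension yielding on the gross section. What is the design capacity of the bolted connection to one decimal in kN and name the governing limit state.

241.4 kN (bearing governs)

Bolt shear: A_b = π(24)²/4 = 452.39 mm². φR_n = 0.75 × 372 × 452.39 × 2 × 2 = 504.9 kN.
Bearing (8 mm plate, F_u = 450 MPa): end bolts L_c = 40 − 27/2 = 26.5, R_n = min(1.2×26.5×8×450, 2.4×24×8×450) = 114.48 kN/bolt; interior L_c = 81 − 27 = 54, R_n = 207.36 kN/bolt. φR_n = 0.75 × (1×114.48 + 1×207.36) = 241.4 kN.
Tension yield (gross): A_g = 159×8 = 1272 mm². φR_n = 0.90 × 345 × 1272 = 395.0 kN.
Governing: min(504.9, 241.4, 395.0) = 241.4 kN → bearing.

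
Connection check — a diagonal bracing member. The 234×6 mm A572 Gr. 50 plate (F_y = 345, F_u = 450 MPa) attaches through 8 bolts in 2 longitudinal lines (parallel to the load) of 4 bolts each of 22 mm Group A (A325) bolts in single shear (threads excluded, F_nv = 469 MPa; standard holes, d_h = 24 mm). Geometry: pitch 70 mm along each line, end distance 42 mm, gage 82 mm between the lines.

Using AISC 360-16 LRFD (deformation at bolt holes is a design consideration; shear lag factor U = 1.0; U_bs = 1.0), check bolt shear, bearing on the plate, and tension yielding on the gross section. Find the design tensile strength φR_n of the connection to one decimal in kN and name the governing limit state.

Bolt shear: A_b = π(22)²/4 = 380.13 mm². φR_n = 0.75 × 469 × 380.13 × 8 × 1 = 1069.7 kN.
Bearing (6 mm plate, F_u = 450 MPa): end bolts L_c = 42 − 24/2 = 30, R_n = min(1.2×30×6×450, 2.4×22×6×450) = 97.2 kN/bolt; interior L_c = 70 − 24 = 46, R_n = 142.56 kN/bolt. φR_n = 0.75 × (2×97.2 + 6×142.56) = 787.3 kN.
Tension yield (gross): A_g = 234×6 = 1404 mm². φR_n = 0.90 × 345 × 1404 = 435.9 kN.
Governing: min(1069.7, 787.3, 435.9) = 435.9 kN → gross-section yield.

435.9 kN (gross-section yield governs)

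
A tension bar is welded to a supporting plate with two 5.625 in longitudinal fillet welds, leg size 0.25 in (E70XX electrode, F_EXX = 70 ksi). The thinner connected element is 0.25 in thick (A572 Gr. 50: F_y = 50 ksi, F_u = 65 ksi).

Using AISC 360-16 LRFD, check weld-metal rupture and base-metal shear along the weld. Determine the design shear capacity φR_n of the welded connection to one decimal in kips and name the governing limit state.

62.6 kips (weld metal governs)

Weld metal: throat = 0.707×0.25 = 0.17675 in, L = 2×5.625 = 11.25 in. φR_n = 0.75 × 0.6 × 70 × 0.17675 × 11.25 = 62.6 kips.
Base metal shear (0.25 in plate): yield φR_n = 1.0×0.6×50×0.25×11.25 = 84.4 kips; rupture φR_n = 0.75×0.6×65×0.25×11.25 = 82.3 kips; take 82.3 kips (rupture).
Governing: min(62.6, 82.3) = 62.6 kips → weld metal.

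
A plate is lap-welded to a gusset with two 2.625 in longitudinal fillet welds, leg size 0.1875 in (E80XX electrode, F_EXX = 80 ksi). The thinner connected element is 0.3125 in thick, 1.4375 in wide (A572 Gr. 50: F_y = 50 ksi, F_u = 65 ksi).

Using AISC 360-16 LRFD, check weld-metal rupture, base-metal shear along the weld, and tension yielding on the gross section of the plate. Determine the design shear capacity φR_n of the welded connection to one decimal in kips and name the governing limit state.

20.2 kips (gross-section yield governs)

Weld metal: throat = 0.707×0.1875 = 0.13256 in, L = 2×2.625 = 5.25 in. φR_n = 0.75 × 0.6 × 80 × 0.13256 × 5.25 = 25.1 kips.
Base metal shear (0.3125 in plate): yield φR_n = 1.0×0.6×50×0.3125×5.25 = 49.2 kips; rupture φR_n = 0.75×0.6×65×0.3125×5.25 = 48.0 kips; take 48.0 kips (rupture).
Tension yield (gross): A_g = 1.4375×0.3125 = 0.44922 in². φR_n = 0.90 × 50 × 0.44922 = 20.2 kips.
Governing: min(25.1, 48.0, 20.2) = 20.2 kips → gross-section yield.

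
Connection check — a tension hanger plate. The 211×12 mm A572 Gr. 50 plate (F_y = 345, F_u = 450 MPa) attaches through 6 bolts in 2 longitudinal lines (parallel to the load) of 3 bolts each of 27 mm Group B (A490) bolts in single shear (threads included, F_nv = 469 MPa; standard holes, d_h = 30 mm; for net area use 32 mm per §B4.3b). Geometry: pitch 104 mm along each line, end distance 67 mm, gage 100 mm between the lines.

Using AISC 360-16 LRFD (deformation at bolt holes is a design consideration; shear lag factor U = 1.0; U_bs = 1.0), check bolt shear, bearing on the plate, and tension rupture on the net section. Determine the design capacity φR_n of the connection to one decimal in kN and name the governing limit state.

595.4 kN (net-section rupture governs)

Bolt shear: A_b = π(27)²/4 = 572.56 mm². φR_n = 0.75 × 469 × 572.56 × 6 × 1 = 1208.4 kN.
Bearing (12 mm plate, F_u = 450 MPa): end bolts L_c = 67 − 30/2 = 52, R_n = min(1.2×52×12×450, 2.4×27×12×450) = 336.96 kN/bolt; interior L_c = 104 − 30 = 74, R_n = 349.92 kN/bolt. φR_n = 0.75 × (2×336.96 + 4×349.92) = 1555.2 kN.
Tension rupture (net): A_n = (211 − 2×32)×12 = 1764 mm² (U = 1.0, A_e = A_n). φR_n = 0.75 × 450 × 1764 = 595.4 kN.
Governing: min(1208.4, 1555.2, 595.4) = 595.4 kN → net-section rupture.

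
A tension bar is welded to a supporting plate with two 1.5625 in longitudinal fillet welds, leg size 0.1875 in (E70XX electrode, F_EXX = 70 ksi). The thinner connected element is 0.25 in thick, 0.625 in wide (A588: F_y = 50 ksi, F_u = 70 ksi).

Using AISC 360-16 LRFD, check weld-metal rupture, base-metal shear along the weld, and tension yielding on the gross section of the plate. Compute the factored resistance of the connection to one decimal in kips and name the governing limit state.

7.0 kips (gross-section yield governs)

Weld metal: throat = 0.707×0.1875 = 0.13256 in, L = 2×1.5625 = 3.125 in. φR_n = 0.75 × 0.6 × 70 × 0.13256 × 3.125 = 13.0 kips.
Base metal shear (0.25 in plate): yield φR_n = 1.0×0.6×50×0.25×3.125 = 23.4 kips; rupture φR_n = 0.75×0.6×70×0.25×3.125 = 24.6 kips; take 23.4 kips (yield).
Tension yield (gross): A_g = 0.625×0.25 = 0.15625 in². φR_n = 0.90 × 50 × 0.15625 = 7.0 kips.
Governing: min(13.0, 23.4, 7.0) = 7.0 kips → gross-section yield.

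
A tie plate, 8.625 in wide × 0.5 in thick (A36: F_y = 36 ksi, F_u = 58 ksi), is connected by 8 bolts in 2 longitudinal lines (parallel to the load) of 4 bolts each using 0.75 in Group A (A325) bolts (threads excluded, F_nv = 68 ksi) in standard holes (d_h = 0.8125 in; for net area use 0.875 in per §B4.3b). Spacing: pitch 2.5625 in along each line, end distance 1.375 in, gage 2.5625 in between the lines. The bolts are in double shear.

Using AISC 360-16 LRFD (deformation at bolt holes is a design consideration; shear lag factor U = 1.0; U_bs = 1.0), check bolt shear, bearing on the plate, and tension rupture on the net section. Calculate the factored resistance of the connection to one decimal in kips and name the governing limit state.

Bolt shear: A_b = π(0.75)²/4 = 0.44179 in². φR_n = 0.75 × 68 × 0.44179 × 8 × 2 = 360.5 kips.
Bearing (0.5 in plate, F_u = 58 ksi): end bolts L_c = 1.375 − 0.8125/2 = 0.96875, R_n = min(1.2×0.96875×0.5×58, 2.4×0.75×0.5×58) = 33.713 kips/bolt; interior L_c = 2.5625 − 0.8125 = 1.75, R_n = 52.2 kips/bolt. φR_n = 0.75 × (2×33.713 + 6×52.2) = 285.5 kips.
Tension rupture (net): A_n = (8.625 − 2×0.875)×0.5 = 3.4375 in² (U = 1.0, A_e = A_n). φR_n = 0.75 × 58 × 3.4375 = 149.5 kips.
Governing: min(360.5, 285.5, 149.5) = 149.5 kips → net-section rupture.

149.5 kips (net-section rupture governs)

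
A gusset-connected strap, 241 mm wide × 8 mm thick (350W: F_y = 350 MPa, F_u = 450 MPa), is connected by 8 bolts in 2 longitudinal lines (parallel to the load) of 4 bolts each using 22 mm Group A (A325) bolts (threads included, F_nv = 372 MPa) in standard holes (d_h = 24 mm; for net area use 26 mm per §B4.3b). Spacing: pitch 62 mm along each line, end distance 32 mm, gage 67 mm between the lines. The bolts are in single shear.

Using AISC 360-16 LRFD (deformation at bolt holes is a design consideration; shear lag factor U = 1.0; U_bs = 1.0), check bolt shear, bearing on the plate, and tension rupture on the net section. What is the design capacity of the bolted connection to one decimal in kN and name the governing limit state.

Bolt shear: A_b = π(22)²/4 = 380.13 mm². φR_n = 0.75 × 372 × 380.13 × 8 × 1 = 848.5 kN.
Bearing (8 mm plate, F_u = 450 MPa): end bolts L_c = 32 − 24/2 = 20, R_n = min(1.2×20×8×450, 2.4×22×8×450) = 86.4 kN/bolt; interior L_c = 62 − 24 = 38, R_n = 164.16 kN/bolt. φR_n = 0.75 × (2×86.4 + 6×164.16) = 868.3 kN.
Tension rupture (net): A_n = (241 − 2×26)×8 = 1512 mm² (U = 1.0, A_e = A_n). φR_n = 0.75 × 450 × 1512 = 510.3 kN.
Governing: min(848.5, 868.3, 510.3) = 510.3 kN → net-section rupture.

510.3 kN (net-section rupture governs)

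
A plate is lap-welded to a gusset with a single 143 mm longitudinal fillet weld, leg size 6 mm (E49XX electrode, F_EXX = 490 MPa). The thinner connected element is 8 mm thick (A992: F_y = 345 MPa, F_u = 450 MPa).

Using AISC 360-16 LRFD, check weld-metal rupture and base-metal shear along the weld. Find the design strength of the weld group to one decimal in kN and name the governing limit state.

133.8 kN (weld metal governs)

Weld metal: throat = 0.707×6 = 4.242 mm, L = 143 mm. φR_n = 0.75 × 0.6 × 490 × 4.242 × 143 = 133.8 kN.
Base metal shear (8 mm plate): yield φR_n = 1.0×0.6×345×8×143 = 236.8 kN; rupture φR_n = 0.75×0.6×450×8×143 = 231.7 kN; take 231.7 kN (rupture).
Governing: min(133.8, 231.7) = 133.8 kN → weld metal.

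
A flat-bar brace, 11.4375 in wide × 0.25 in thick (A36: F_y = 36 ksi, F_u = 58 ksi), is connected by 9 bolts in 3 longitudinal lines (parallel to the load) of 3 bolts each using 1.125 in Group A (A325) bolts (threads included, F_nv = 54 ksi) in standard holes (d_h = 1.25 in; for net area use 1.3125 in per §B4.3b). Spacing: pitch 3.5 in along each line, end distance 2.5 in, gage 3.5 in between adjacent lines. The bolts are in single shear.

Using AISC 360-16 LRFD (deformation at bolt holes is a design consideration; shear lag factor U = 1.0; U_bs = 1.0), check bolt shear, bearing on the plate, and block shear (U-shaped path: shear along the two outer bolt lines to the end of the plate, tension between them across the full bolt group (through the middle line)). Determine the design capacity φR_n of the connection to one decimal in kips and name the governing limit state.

124.5 kips (block shear governs)

Bolt shear: A_b = π(1.125)²/4 = 0.99402 in². φR_n = 0.75 × 54 × 0.99402 × 9 × 1 = 362.3 kips.
Bearing (0.25 in plate, F_u = 58 ksi): end bolts L_c = 2.5 − 1.25/2 = 1.875, R_n = min(1.2×1.875×0.25×58, 2.4×1.125×0.25×58) = 32.625 kips/bolt; interior L_c = 3.5 − 1.25 = 2.25, R_n = 39.15 kips/bolt. φR_n = 0.75 × (3×32.625 + 6×39.15) = 249.6 kips.
Block shear: shear path 2×[2.5+2×3.5] = 2×9.5 in, A_gv = 4.75, A_nv = 2×(9.5 − 2.5×1.3125)×0.25 = 3.1094 in²; tension across gage: (7 − 2×1.3125)×0.25 = 1.0938 in². R_n = min(0.6×58×3.1094, 0.6×36×4.75) + 1.0×58×1.0938 = min(108.21, 102.6) + 63.44 = 166.04 kips. φR_n = 0.75 × 166.04 = 124.5 kips.
Governing: min(362.3, 249.6, 124.5) = 124.5 kips → block shear.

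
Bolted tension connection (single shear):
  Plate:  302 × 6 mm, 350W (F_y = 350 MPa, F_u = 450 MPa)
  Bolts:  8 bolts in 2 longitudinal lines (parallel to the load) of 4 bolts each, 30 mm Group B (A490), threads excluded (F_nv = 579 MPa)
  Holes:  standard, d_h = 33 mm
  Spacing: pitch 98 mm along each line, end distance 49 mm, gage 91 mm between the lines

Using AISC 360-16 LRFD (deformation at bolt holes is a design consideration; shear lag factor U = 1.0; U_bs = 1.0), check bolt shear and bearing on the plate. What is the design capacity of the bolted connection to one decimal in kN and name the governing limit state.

Bolt shear: A_b = π(30)²/4 = 706.86 mm². φR_n = 0.75 × 579 × 706.86 × 8 × 1 = 2455.6 kN.
Bearing (6 mm plate, F_u = 450 MPa): end bolts L_c = 49 − 33/2 = 32.5, R_n = min(1.2×32.5×6×450, 2.4×30×6×450) = 105.3 kN/bolt; interior L_c = 98 − 33 = 65, R_n = 194.4 kN/bolt. φR_n = 0.75 × (2×105.3 + 6×194.4) = 1032.8 kN.
Governing: min(2455.6, 1032.8) = 1032.8 kN → bearing.

1032.8 kN (bearing governs)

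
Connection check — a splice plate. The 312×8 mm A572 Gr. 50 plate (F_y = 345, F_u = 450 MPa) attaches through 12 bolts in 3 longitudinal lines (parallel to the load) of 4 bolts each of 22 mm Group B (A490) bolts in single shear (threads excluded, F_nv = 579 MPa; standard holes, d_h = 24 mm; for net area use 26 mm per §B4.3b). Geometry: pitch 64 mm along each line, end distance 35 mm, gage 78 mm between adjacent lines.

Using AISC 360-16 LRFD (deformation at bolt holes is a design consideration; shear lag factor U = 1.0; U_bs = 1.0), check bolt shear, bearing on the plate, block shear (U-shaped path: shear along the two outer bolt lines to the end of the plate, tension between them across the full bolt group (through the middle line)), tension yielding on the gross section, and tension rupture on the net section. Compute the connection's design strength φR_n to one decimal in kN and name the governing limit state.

631.8 kN (net-section rupture governs)

Bolt shear: A_b = π(22)²/4 = 380.13 mm². φR_n = 0.75 × 579 × 380.13 × 12 × 1 = 1980.9 kN.
Bearing (8 mm plate, F_u = 450 MPa): end bolts L_c = 35 − 24/2 = 23, R_n = min(1.2×23×8×450, 2.4×22×8×450) = 99.36 kN/bolt; interior L_c = 64 − 24 = 40, R_n = 172.8 kN/bolt. φR_n = 0.75 × (3×99.36 + 9×172.8) = 1390.0 kN.
Block shear: shear path 2×[35+3×64] = 2×227 mm, A_gv = 3632, A_nv = 2×(227 − 3.5×26)×8 = 2176 mm²; tension across gage: (156 − 2×26)×8 = 832 mm². R_n = min(0.6×450×2176, 0.6×345×3632) + 1.0×450×832 = min(587.52, 751.82) + 374.4 = 961.92 kN. φR_n = 0.75 × 961.92 = 721.4 kN.
Tension yield (gross): A_g = 312×8 = 2496 mm². φR_n = 0.90 × 345 × 2496 = 775.0 kN.
Tension rupture (net): A_n = (312 − 3×26)×8 = 1872 mm² (U = 1.0, A_e = A_n). φR_n = 0.75 × 450 × 1872 = 631.8 kN.
Governing: min(1980.9, 1390.0, 721.4, 775.0, 631.8) = 631.8 kN → net-section rupture.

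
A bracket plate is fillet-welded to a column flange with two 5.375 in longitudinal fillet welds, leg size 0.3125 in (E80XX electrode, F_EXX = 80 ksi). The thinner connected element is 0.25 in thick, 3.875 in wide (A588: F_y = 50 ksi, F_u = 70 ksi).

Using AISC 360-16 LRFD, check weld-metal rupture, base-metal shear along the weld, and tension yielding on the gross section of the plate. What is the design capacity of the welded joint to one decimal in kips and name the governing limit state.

43.6 kips (gross-section yield governs)

Weld metal: throat = 0.707×0.3125 = 0.22094 in, L = 2×5.375 = 10.75 in. φR_n = 0.75 × 0.6 × 80 × 0.22094 × 10.75 = 85.5 kips.
Base metal shear (0.25 in plate): yield φR_n = 1.0×0.6×50×0.25×10.75 = 80.6 kips; rupture φR_n = 0.75×0.6×70×0.25×10.75 = 84.7 kips; take 80.6 kips (yield).
Tension yield (gross): A_g = 3.875×0.25 = 0.96875 in². φR_n = 0.90 × 50 × 0.96875 = 43.6 kips.
Governing: min(85.5, 80.6, 43.6) = 43.6 kips → gross-section yield.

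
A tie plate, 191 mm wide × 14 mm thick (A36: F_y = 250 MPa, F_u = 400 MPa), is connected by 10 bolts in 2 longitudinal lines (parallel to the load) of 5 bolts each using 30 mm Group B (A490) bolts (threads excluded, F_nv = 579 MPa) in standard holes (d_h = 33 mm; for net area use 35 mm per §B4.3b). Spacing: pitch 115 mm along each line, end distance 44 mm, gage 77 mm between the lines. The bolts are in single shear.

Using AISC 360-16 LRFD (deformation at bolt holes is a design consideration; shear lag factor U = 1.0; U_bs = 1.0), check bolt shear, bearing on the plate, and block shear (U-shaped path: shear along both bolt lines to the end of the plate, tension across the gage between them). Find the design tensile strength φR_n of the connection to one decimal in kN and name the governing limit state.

Bolt shear: A_b = π(30)²/4 = 706.86 mm². φR_n = 0.75 × 579 × 706.86 × 10 × 1 = 3069.5 kN.
Bearing (14 mm plate, F_u = 400 MPa): end bolts L_c = 44 − 33/2 = 27.5, R_n = min(1.2×27.5×14×400, 2.4×30×14×400) = 184.8 kN/bolt; interior L_c = 115 − 33 = 82, R_n = 403.2 kN/bolt. φR_n = 0.75 × (2×184.8 + 8×403.2) = 2696.4 kN.
Block shear: shear path 2×[44+4×115] = 2×504 mm, A_gv = 14112, A_nv = 2×(504 − 4.5×35)×14 = 9702 mm²; tension across gage: (77 − 1×35)×14 = 588 mm². R_n = min(0.6×400×9702, 0.6×250×14112) + 1.0×400×588 = min(2328.5, 2116.8) + 235.2 = 2352 kN. φR_n = 0.75 × 2352 = 1764.0 kN.
Governing: min(3069.5, 2696.4, 1764.0) = 1764.0 kN → block shear.

1764.0 kN (block shear governs)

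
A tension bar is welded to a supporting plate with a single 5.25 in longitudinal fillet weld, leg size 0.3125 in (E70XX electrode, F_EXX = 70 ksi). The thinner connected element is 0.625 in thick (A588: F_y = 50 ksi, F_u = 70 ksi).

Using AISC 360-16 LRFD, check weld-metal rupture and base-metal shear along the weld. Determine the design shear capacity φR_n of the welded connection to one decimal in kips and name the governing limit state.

36.5 kips (weld metal governs)

Weld metal: throat = 0.707×0.3125 = 0.22094 in, L = 5.25 in. φR_n = 0.75 × 0.6 × 70 × 0.22094 × 5.25 = 36.5 kips.
Base metal shear (0.625 in plate): yield φR_n = 1.0×0.6×50×0.625×5.25 = 98.4 kips; rupture φR_n = 0.75×0.6×70×0.625×5.25 = 103.4 kips; take 98.4 kips (yield).
Governing: min(36.5, 98.4) = 36.5 kips → weld metal.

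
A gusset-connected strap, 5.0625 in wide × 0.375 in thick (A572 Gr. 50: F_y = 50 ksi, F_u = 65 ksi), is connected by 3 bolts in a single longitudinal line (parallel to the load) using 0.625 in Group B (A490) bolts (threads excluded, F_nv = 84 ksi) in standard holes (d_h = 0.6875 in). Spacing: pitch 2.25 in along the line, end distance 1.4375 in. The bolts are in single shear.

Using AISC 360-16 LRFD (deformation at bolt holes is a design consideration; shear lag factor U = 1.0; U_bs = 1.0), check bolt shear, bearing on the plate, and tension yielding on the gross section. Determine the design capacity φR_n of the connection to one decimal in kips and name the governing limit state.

58.0 kips (bolt shear governs)

Bolt shear: A_b = π(0.625)²/4 = 0.3068 in². φR_n = 0.75 × 84 × 0.3068 × 3 × 1 = 58.0 kips.
Bearing (0.375 in plate, F_u = 65 ksi): end bolts L_c = 1.4375 − 0.6875/2 = 1.09375, R_n = min(1.2×1.09375×0.375×65, 2.4×0.625×0.375×65) = 31.992 kips/bolt; interior L_c = 2.25 − 0.6875 = 1.5625, R_n = 36.563 kips/bolt. φR_n = 0.75 × (1×31.992 + 2×36.563) = 78.8 kips.
Tension yield (gross): A_g = 5.0625×0.375 = 1.8984 in². φR_n = 0.90 × 50 × 1.8984 = 85.4 kips.
Governing: min(58.0, 78.8, 85.4) = 58.0 kips → bolt shear.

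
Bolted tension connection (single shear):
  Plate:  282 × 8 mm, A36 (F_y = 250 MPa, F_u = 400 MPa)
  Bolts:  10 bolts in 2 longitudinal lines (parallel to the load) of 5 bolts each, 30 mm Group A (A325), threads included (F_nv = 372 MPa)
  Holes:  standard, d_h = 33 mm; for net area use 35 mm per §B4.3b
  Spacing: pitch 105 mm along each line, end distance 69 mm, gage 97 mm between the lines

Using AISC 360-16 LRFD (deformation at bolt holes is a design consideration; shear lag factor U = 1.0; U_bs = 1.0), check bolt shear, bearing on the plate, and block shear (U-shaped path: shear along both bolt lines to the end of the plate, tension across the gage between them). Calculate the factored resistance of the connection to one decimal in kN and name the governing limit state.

Bolt shear: A_b = π(30)²/4 = 706.86 mm². φR_n = 0.75 × 372 × 706.86 × 10 × 1 = 1972.1 kN.
Bearing (8 mm plate, F_u = 400 MPa): end bolts L_c = 69 − 33/2 = 52.5, R_n = min(1.2×52.5×8×400, 2.4×30×8×400) = 201.6 kN/bolt; interior L_c = 105 − 33 = 72, R_n = 230.4 kN/bolt. φR_n = 0.75 × (2×201.6 + 8×230.4) = 1684.8 kN.
Block shear: shear path 2×[69+4×105] = 2×489 mm, A_gv = 7824, A_nv = 2×(489 − 4.5×35)×8 = 5304 mm²; tension across gage: (97 − 1×35)×8 = 496 mm². R_n = min(0.6×400×5304, 0.6×250×7824) + 1.0×400×496 = min(1273, 1173.6) + 198.4 = 1372 kN. φR_n = 0.75 × 1372 = 1029.0 kN.
Governing: min(1972.1, 1684.8, 1029.0) = 1029.0 kN → block shear.

1029.0 kN (block shear governs)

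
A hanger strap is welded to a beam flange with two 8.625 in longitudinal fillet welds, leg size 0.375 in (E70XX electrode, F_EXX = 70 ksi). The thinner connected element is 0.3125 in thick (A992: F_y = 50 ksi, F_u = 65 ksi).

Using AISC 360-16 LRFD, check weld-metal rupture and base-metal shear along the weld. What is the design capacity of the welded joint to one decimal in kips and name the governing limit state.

Weld metal: throat = 0.707×0.375 = 0.26513 in, L = 2×8.625 = 17.25 in. φR_n = 0.75 × 0.6 × 70 × 0.26513 × 17.25 = 144.1 kips.
Base metal shear (0.3125 in plate): yield φR_n = 1.0×0.6×50×0.3125×17.25 = 161.7 kips; rupture φR_n = 0.75×0.6×65×0.3125×17.25 = 157.7 kips; take 157.7 kips (rupture).
Governing: min(144.1, 157.7) = 144.1 kips → weld metal.

144.1 kips (weld metal governs)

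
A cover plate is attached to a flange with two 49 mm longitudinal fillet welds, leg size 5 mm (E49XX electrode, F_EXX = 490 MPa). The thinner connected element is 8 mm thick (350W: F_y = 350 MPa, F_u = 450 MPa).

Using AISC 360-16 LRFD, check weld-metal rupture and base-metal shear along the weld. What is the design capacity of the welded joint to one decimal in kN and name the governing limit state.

76.4 kN (weld metal governs)

Weld metal: throat = 0.707×5 = 3.535 mm, L = 2×49 = 98 mm. φR_n = 0.75 × 0.6 × 490 × 3.535 × 98 = 76.4 kN.
Base metal shear (8 mm plate): yield φR_n = 1.0×0.6×350×8×98 = 164.6 kN; rupture φR_n = 0.75×0.6×450×8×98 = 158.8 kN; take 158.8 kN (rupture).
Governing: min(76.4, 158.8) = 76.4 kN → weld metal.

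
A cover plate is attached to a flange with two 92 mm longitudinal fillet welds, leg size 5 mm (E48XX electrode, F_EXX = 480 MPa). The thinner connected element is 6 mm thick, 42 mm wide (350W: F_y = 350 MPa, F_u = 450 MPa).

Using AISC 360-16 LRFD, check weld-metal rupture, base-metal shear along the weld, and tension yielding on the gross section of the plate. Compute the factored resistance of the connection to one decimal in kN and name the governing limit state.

Weld metal: throat = 0.707×5 = 3.535 mm, L = 2×92 = 184 mm. φR_n = 0.75 × 0.6 × 480 × 3.535 × 184 = 140.5 kN.
Base metal shear (6 mm plate): yield φR_n = 1.0×0.6×350×6×184 = 231.8 kN; rupture φR_n = 0.75×0.6×450×6×184 = 223.6 kN; take 223.6 kN (rupture).
Tension yield (gross): A_g = 42×6 = 252 mm². φR_n = 0.90 × 350 × 252 = 79.4 kN.
Governing: min(140.5, 223.6, 79.4) = 79.4 kN → gross-section yield.

79.4 kN (gross-section yield governs)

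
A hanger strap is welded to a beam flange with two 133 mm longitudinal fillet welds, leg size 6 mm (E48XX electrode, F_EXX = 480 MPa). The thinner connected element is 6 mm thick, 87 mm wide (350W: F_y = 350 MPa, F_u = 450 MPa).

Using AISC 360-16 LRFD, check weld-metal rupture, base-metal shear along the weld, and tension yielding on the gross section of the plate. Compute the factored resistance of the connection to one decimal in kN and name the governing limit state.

Weld metal: throat = 0.707×6 = 4.242 mm, L = 2×133 = 266 mm. φR_n = 0.75 × 0.6 × 480 × 4.242 × 266 = 243.7 kN.
Base metal shear (6 mm plate): yield φR_n = 1.0×0.6×350×6×266 = 335.2 kN; rupture φR_n = 0.75×0.6×450×6×266 = 323.2 kN; take 323.2 kN (rupture).
Tension yield (gross): A_g = 87×6 = 522 mm². φR_n = 0.90 × 350 × 522 = 164.4 kN.
Governing: min(243.7, 323.2, 164.4) = 164.4 kN → gross-section yield.

164.4 kN (gross-section yield governs)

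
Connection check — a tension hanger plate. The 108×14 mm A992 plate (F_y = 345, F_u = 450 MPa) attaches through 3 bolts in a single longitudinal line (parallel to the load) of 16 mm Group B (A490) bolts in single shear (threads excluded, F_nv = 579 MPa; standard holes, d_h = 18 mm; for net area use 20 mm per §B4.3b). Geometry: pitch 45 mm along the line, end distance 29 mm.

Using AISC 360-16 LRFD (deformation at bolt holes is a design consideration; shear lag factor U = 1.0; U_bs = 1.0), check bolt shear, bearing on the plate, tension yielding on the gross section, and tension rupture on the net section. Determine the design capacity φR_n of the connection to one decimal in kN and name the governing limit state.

261.9 kN (bolt shear governs)

Bolt shear: A_b = π(16)²/4 = 201.06 mm². φR_n = 0.75 × 579 × 201.06 × 3 × 1 = 261.9 kN.
Bearing (14 mm plate, F_u = 450 MPa): end bolts L_c = 29 − 18/2 = 20, R_n = min(1.2×20×14×450, 2.4×16×14×450) = 151.2 kN/bolt; interior L_c = 45 − 18 = 27, R_n = 204.12 kN/bolt. φR_n = 0.75 × (1×151.2 + 2×204.12) = 419.6 kN.
Tension yield (gross): A_g = 108×14 = 1512 mm². φR_n = 0.90 × 345 × 1512 = 469.5 kN.
Tension rupture (net): A_n = (108 − 1×20)×14 = 1232 mm² (U = 1.0, A_e = A_n). φR_n = 0.75 × 450 × 1232 = 415.8 kN.
Governing: min(261.9, 419.6, 469.5, 415.8) = 261.9 kN → bolt shear.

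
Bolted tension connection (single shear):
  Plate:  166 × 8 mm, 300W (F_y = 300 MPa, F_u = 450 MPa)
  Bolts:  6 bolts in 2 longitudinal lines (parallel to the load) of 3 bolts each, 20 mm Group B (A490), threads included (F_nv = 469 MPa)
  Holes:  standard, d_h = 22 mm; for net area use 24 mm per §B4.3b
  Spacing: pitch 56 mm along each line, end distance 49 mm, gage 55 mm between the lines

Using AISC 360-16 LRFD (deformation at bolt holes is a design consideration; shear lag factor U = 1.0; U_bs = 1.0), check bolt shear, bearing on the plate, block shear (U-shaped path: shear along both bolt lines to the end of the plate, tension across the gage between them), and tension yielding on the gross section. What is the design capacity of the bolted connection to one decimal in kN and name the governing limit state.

Bolt shear: A_b = π(20)²/4 = 314.16 mm². φR_n = 0.75 × 469 × 314.16 × 6 × 1 = 663.0 kN.
Bearing (8 mm plate, F_u = 450 MPa): end bolts L_c = 49 − 22/2 = 38, R_n = min(1.2×38×8×450, 2.4×20×8×450) = 164.16 kN/bolt; interior L_c = 56 − 22 = 34, R_n = 146.88 kN/bolt. φR_n = 0.75 × (2×164.16 + 4×146.88) = 686.9 kN.
Block shear: shear path 2×[49+2×56] = 2×161 mm, A_gv = 2576, A_nv = 2×(161 − 2.5×24)×8 = 1616 mm²; tension across gage: (55 − 1×24)×8 = 248 mm². R_n = min(0.6×450×1616, 0.6×300×2576) + 1.0×450×248 = min(436.32, 463.68) + 111.6 = 547.92 kN. φR_n = 0.75 × 547.92 = 410.9 kN.
Tension yield (gross): A_g = 166×8 = 1328 mm². φR_n = 0.90 × 300 × 1328 = 358.6 kN.
Governing: min(663.0, 686.9, 410.9, 358.6) = 358.6 kN → gross-section yield.

358.6 kN (gross-section yield governs)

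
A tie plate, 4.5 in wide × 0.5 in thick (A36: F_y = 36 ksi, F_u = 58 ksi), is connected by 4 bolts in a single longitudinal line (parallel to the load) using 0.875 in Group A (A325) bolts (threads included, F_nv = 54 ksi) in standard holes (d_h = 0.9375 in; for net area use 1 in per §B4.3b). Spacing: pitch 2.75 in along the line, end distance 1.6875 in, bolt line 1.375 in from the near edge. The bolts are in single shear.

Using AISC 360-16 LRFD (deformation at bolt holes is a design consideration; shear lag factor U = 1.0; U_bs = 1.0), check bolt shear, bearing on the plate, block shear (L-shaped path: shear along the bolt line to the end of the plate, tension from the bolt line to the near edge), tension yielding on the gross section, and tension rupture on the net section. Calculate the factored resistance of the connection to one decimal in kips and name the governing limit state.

Bolt shear: A_b = π(0.875)²/4 = 0.60132 in². φR_n = 0.75 × 54 × 0.60132 × 4 × 1 = 97.4 kips.
Bearing (0.5 in plate, F_u = 58 ksi): end bolts L_c = 1.6875 − 0.9375/2 = 1.21875, R_n = min(1.2×1.21875×0.5×58, 2.4×0.875×0.5×58) = 42.413 kips/bolt; interior L_c = 2.75 − 0.9375 = 1.8125, R_n = 60.9 kips/bolt. φR_n = 0.75 × (1×42.413 + 3×60.9) = 168.8 kips.
Block shear: shear path 1×[1.6875+3×2.75] = 1×9.9375 in, A_gv = 4.9688, A_nv = 1×(9.9375 − 3.5×1)×0.5 = 3.2188 in²; tension to near edge: (1.375 − 0.5×1)×0.5 = 0.4375 in². R_n = min(0.6×58×3.2188, 0.6×36×4.9688) + 1.0×58×0.4375 = min(112.01, 107.33) + 25.375 = 132.71 kips. φR_n = 0.75 × 132.71 = 99.5 kips.
Tension yield (gross): A_g = 4.5×0.5 = 2.25 in². φR_n = 0.90 × 36 × 2.25 = 72.9 kips.
Tension rupture (net): A_n = (4.5 − 1×1)×0.5 = 1.75 in² (U = 1.0, A_e = A_n). φR_n = 0.75 × 58 × 1.75 = 76.1 kips.
Governing: min(97.4, 168.8, 99.5, 72.9, 76.1) = 72.9 kips → gross-section yield.

72.9 kips (gross-section yield governs)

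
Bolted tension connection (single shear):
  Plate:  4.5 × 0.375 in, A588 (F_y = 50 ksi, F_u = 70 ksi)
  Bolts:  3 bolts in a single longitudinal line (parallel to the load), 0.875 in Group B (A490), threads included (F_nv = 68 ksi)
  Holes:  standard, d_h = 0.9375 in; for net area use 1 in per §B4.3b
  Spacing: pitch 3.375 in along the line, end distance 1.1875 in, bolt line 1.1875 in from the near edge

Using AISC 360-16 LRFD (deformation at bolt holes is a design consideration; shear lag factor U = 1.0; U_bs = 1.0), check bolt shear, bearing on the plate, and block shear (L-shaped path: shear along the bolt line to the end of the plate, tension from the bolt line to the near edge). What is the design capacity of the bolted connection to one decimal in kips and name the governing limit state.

77.8 kips (block shear governs)

Bolt shear: A_b = π(0.875)²/4 = 0.60132 in². φR_n = 0.75 × 68 × 0.60132 × 3 × 1 = 92.0 kips.
Bearing (0.375 in plate, F_u = 70 ksi): end bolts L_c = 1.1875 − 0.9375/2 = 0.71875, R_n = min(1.2×0.71875×0.375×70, 2.4×0.875×0.375×70) = 22.641 kips/bolt; interior L_c = 3.375 − 0.9375 = 2.4375, R_n = 55.125 kips/bolt. φR_n = 0.75 × (1×22.641 + 2×55.125) = 99.7 kips.
Block shear: shear path 1×[1.1875+2×3.375] = 1×7.9375 in, A_gv = 2.9766, A_nv = 1×(7.9375 − 2.5×1)×0.375 = 2.0391 in²; tension to near edge: (1.1875 − 0.5×1)×0.375 = 0.25781 in². R_n = min(0.6×70×2.0391, 0.6×50×2.9766) + 1.0×70×0.25781 = min(85.642, 89.298) + 18.047 = 103.69 kips. φR_n = 0.75 × 103.69 = 77.8 kips.
Governing: min(92.0, 99.7, 77.8) = 77.8 kips → block shear.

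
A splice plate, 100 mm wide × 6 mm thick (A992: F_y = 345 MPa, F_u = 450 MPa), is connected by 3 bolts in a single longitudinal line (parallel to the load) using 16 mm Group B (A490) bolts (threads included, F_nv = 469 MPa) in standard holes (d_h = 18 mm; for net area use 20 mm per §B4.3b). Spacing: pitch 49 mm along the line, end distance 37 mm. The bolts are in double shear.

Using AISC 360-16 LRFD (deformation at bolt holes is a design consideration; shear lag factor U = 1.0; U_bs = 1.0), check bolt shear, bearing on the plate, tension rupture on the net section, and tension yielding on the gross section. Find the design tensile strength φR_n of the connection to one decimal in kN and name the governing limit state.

Bolt shear: A_b = π(16)²/4 = 201.06 mm². φR_n = 0.75 × 469 × 201.06 × 3 × 2 = 424.3 kN.
Bearing (6 mm plate, F_u = 450 MPa): end bolts L_c = 37 − 18/2 = 28, R_n = min(1.2×28×6×450, 2.4×16×6×450) = 90.72 kN/bolt; interior L_c = 49 − 18 = 31, R_n = 100.44 kN/bolt. φR_n = 0.75 × (1×90.72 + 2×100.44) = 218.7 kN.
Tension rupture (net): A_n = (100 − 1×20)×6 = 480 mm² (U = 1.0, A_e = A_n). φR_n = 0.75 × 450 × 480 = 162.0 kN.
Tension yield (gross): A_g = 100×6 = 600 mm². φR_n = 0.90 × 345 × 600 = 186.3 kN.
Governing: min(424.3, 218.7, 162.0, 186.3) = 162.0 kN → net-section rupture.

162.0 kN (net-section rupture governs)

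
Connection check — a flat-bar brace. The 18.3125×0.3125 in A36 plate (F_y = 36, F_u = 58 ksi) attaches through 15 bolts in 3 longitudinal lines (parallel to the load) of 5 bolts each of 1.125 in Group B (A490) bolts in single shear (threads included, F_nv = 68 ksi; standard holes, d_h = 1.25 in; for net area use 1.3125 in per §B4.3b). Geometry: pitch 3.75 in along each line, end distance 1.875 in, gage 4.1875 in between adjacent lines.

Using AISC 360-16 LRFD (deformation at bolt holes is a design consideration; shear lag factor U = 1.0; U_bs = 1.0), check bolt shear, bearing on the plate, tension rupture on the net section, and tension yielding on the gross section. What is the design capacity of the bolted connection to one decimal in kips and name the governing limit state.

Bolt shear: A_b = π(1.125)²/4 = 0.99402 in². φR_n = 0.75 × 68 × 0.99402 × 15 × 1 = 760.4 kips.
Bearing (0.3125 in plate, F_u = 58 ksi): end bolts L_c = 1.875 − 1.25/2 = 1.25, R_n = min(1.2×1.25×0.3125×58, 2.4×1.125×0.3125×58) = 27.188 kips/bolt; interior L_c = 3.75 − 1.25 = 2.5, R_n = 48.938 kips/bolt. φR_n = 0.75 × (3×27.188 + 12×48.938) = 501.6 kips.
Tension rupture (net): A_n = (18.3125 − 3×1.3125)×0.3125 = 4.4922 in² (U = 1.0, A_e = A_n). φR_n = 0.75 × 58 × 4.4922 = 195.4 kips.
Tension yield (gross): A_g = 18.3125×0.3125 = 5.7227 in². φR_n = 0.90 × 36 × 5.7227 = 185.4 kips.
Governing: min(760.4, 501.6, 195.4, 185.4) = 185.4 kips → gross-section yield.

185.4 kips (gross-section yield governs)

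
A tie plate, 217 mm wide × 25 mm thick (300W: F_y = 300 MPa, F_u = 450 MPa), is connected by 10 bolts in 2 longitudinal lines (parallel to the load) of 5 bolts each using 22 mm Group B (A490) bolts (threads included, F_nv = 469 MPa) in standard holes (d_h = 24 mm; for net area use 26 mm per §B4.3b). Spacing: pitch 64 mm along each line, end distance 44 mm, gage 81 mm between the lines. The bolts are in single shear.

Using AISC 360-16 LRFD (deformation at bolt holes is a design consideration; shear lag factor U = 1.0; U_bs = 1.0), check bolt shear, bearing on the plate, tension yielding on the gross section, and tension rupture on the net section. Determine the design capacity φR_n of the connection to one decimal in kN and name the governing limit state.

1337.1 kN (bolt shear governs)

Bolt shear: A_b = π(22)²/4 = 380.13 mm². φR_n = 0.75 × 469 × 380.13 × 10 × 1 = 1337.1 kN.
Bearing (25 mm plate, F_u = 450 MPa): end bolts L_c = 44 − 24/2 = 32, R_n = min(1.2×32×25×450, 2.4×22×25×450) = 432 kN/bolt; interior L_c = 64 − 24 = 40, R_n = 540 kN/bolt. φR_n = 0.75 × (2×432 + 8×540) = 3888.0 kN.
Tension yield (gross): A_g = 217×25 = 5425 mm². φR_n = 0.90 × 300 × 5425 = 1464.8 kN.
Tension rupture (net): A_n = (217 − 2×26)×25 = 4125 mm² (U = 1.0, A_e = A_n). φR_n = 0.75 × 450 × 4125 = 1392.2 kN.
Governing: min(1337.1, 3888.0, 1464.8, 1392.2) = 1337.1 kN → bolt shear.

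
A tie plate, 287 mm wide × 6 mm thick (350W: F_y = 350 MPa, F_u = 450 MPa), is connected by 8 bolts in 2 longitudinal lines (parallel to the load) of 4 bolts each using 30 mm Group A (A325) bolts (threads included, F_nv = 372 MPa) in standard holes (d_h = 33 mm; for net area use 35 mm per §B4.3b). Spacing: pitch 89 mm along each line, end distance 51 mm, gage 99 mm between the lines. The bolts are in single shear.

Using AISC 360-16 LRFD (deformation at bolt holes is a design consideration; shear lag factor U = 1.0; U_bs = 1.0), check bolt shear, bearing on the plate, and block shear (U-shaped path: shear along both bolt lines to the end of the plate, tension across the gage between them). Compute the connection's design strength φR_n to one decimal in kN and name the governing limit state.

604.7 kN (block shear governs)

Bolt shear: A_b = π(30)²/4 = 706.86 mm². φR_n = 0.75 × 372 × 706.86 × 8 × 1 = 1577.7 kN.
Bearing (6 mm plate, F_u = 450 MPa): end bolts L_c = 51 − 33/2 = 34.5, R_n = min(1.2×34.5×6×450, 2.4×30×6×450) = 111.78 kN/bolt; interior L_c = 89 − 33 = 56, R_n = 181.44 kN/bolt. φR_n = 0.75 × (2×111.78 + 6×181.44) = 984.2 kN.
Block shear: shear path 2×[51+3×89] = 2×318 mm, A_gv = 3816, A_nv = 2×(318 − 3.5×35)×6 = 2346 mm²; tension across gage: (99 − 1×35)×6 = 384 mm². R_n = min(0.6×450×2346, 0.6×350×3816) + 1.0×450×384 = min(633.42, 801.36) + 172.8 = 806.22 kN. φR_n = 0.75 × 806.22 = 604.7 kN.
Governing: min(1577.7, 984.2, 604.7) = 604.7 kN → block shear.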